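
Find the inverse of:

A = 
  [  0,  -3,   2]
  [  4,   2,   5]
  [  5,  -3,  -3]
det(A) = (0)·((2)(-3) - (5)(-3)) - (-3)·((4)(-3) - (5)(5)) + (2)·((4)(-3) - (2)(5))
  = (0)(9) - (-3)(-37) + (2)(-22)
  = -155
det(A) = -155 ≠ 0, so A is invertible.

Cofactors Cᵢⱼ = (-1)ⁱ⁺ʲ·Mᵢⱼ:
C = 
  [  9,  37, -22]
  [-15, -10, -15]
  [-19,   8,  12]

adj(A) = Cᵀ:
adj(A) = 
  [  9, -15, -19]
  [ 37, -10,   8]
  [-22, -15,  12]

A⁻¹ = (-1/155) · adj(A):
A⁻¹ = 
  [ -9/155,    3/31,  19/155]
  [-37/155,    2/31,  -8/155]
  [ 22/155,    3/31, -12/155]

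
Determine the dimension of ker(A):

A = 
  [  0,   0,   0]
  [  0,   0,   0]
nullity(A) = 3

Row reduce:
(no row operations needed)
REF = 
  [  0,   0,   0]
  [  0,   0,   0]
Pivot columns: none → 0 pivots.
rank(A) = 0, so nullity(A) = 3 - 0 = 3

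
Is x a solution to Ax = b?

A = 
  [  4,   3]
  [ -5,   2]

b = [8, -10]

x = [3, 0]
No

Ax = [12, -15] ≠ b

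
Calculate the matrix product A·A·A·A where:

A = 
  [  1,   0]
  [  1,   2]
A² = A·A:
A²[1,1] = (1)(1) + (0)(1) = 1
A²[1,2] = (1)(0) + (0)(2) = 0
A²[2,1] = (1)(1) + (2)(1) = 3
A²[2,2] = (1)(0) + (2)(2) = 4
A² = 
  [  1,   0]
  [  3,   4]

A^3 = A^2·A:
A^3[1,1] = (1)(1) + (0)(1) = 1
A^3[1,2] = (1)(0) + (0)(2) = 0
A^3[2,1] = (3)(1) + (4)(1) = 7
A^3[2,2] = (3)(0) + (4)(2) = 8
A^3 = 
  [  1,   0]
  [  7,   8]

A^4 = A^3·A:
A^4[1,1] = (1)(1) + (0)(1) = 1
A^4[1,2] = (1)(0) + (0)(2) = 0
A^4[2,1] = (7)(1) + (8)(1) = 15
A^4[2,2] = (7)(0) + (8)(2) = 16
A^4 = 
  [  1,   0]
  [ 15,  16]

Therefore
A^4 = 
  [  1,   0]
  [ 15,  16]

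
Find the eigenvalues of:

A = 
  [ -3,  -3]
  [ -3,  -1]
λ = -2 + √10, -2 - √10  (≈ 1.162, -5.162)

tr(A) = -4, det(A) = -6
Characteristic polynomial: λ² - tr(A)λ + det(A) = λ² + 4λ - 6
λ² + 4λ - 6 = 0  ⇒  λ = (-4 ± √((4)² - 4·(-6)))/2 = (-4 ± √(40))/2
  = -2 + √10,  -2 - √10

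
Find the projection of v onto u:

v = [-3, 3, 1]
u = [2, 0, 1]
v·u = (-3)(2) + (3)(0) + (1)(1) = -5
u·u = (2)² + (0)² + (1)² = 5
proj_u(v) = (v·u / u·u) × u = (-5/5) × u = (-1) × u

proj_u(v) = [-2, 0, -1]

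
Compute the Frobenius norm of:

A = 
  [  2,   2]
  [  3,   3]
||A||_F = 5.099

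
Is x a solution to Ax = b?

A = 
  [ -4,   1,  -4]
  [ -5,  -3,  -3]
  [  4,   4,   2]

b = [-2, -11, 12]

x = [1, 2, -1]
No

Ax = [2, -8, 10] ≠ b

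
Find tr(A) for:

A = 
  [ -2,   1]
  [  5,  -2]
-4

tr(A) = -2 + -2 = -4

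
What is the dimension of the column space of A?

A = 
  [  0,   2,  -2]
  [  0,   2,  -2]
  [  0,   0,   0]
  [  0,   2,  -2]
Row reduce:
R2 → R2 - (1)·R1
R4 → R4 - (1)·R1
REF = 
  [  0,   2,  -2]
  [  0,   0,   0]
  [  0,   0,   0]
  [  0,   0,   0]
Pivot columns: 2 → 1 pivot.
dim(Col(A)) = number of pivot columns = 1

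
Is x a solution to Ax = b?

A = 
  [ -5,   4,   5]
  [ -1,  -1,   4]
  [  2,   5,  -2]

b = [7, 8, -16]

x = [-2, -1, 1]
No

Ax = [11, 7, -11] ≠ b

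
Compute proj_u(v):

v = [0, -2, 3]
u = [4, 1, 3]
v·u = (0)(4) + (-2)(1) + (3)(3) = 7
u·u = (4)² + (1)² + (3)² = 26
proj_u(v) = (v·u / u·u) × u = (7/26) × u

proj_u(v) = [14/13, 7/26, 21/26]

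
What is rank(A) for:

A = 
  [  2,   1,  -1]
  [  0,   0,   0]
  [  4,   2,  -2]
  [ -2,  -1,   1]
Row reduce:
R3 → R3 - (2)·R1
R4 → R4 + (1)·R1
REF = 
  [  2,   1,  -1]
  [  0,   0,   0]
  [  0,   0,   0]
  [  0,   0,   0]
Pivot columns: 1 → 1 pivot.

rank(A) = 1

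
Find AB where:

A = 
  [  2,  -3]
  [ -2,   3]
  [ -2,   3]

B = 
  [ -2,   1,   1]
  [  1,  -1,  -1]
A is 3×2 and B is 2×3, so AB is 3×3. Each entry is (row of A)·(column of B):
AB[1,1] = (2)(-2) + (-3)(1) = -7
AB[1,2] = (2)(1) + (-3)(-1) = 5
AB[1,3] = (2)(1) + (-3)(-1) = 5
AB[2,1] = (-2)(-2) + (3)(1) = 7
AB[2,2] = (-2)(1) + (3)(-1) = -5
AB[2,3] = (-2)(1) + (3)(-1) = -5
AB[3,1] = (-2)(-2) + (3)(1) = 7
AB[3,2] = (-2)(1) + (3)(-1) = -5
AB[3,3] = (-2)(1) + (3)(-1) = -5

AB = 
  [ -7,   5,   5]
  [  7,  -5,  -5]
  [  7,  -5,  -5]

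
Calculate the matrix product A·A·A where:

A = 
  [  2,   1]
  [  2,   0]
A² = A·A:
A²[1,1] = (2)(2) + (1)(2) = 6
A²[1,2] = (2)(1) + (1)(0) = 2
A²[2,1] = (2)(2) + (0)(2) = 4
A²[2,2] = (2)(1) + (0)(0) = 2
A² = 
  [  6,   2]
  [  4,   2]

A^3 = A^2·A:
A^3[1,1] = (6)(2) + (2)(2) = 16
A^3[1,2] = (6)(1) + (2)(0) = 6
A^3[2,1] = (4)(2) + (2)(2) = 12
A^3[2,2] = (4)(1) + (2)(0) = 4
A^3 = 
  [ 16,   6]
  [ 12,   4]

Therefore
A^3 = 
  [ 16,   6]
  [ 12,   4]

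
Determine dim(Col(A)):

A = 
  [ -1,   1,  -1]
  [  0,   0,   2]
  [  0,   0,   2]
dim(Col(A)) = 2

Row reduce:
R3 → R3 - (1)·R2
REF = 
  [ -1,   1,  -1]
  [  0,   0,   2]
  [  0,   0,   0]
Pivot columns: 1, 3 → 2 pivots.
dim(Col(A)) = number of pivot columns = 2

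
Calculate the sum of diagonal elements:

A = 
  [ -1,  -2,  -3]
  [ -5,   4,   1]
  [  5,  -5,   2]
5

tr(A) = -1 + 4 + 2 = 5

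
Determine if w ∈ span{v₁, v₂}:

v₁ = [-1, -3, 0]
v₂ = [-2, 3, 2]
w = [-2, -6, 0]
Yes

Form the augmented matrix and row-reduce:
[v₁|v₂|w] = 
  [ -1,  -2,  -2]
  [ -3,   3,  -6]
  [  0,   2,   0]
R2 → R2 - (3)·R1
R3 → R3 - (2/9)·R2
REF = 
  [ -1,  -2,  -2]
  [  0,   9,   0]
  [  0,   0,   0]

No row of the form [0 0 | nonzero], so the system is consistent. Back-substitution gives c₁ = 2, c₂ = 0: w = (2)·v₁ + (0)·v₂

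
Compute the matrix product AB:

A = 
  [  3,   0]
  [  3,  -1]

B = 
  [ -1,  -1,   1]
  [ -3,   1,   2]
AB = 
  [ -3,  -3,   3]
  [  0,  -4,   1]

A is 2×2 and B is 2×3, so AB is 2×3. Each entry is (row of A)·(column of B):
AB[1,1] = (3)(-1) + (0)(-3) = -3
AB[1,2] = (3)(-1) + (0)(1) = -3
AB[1,3] = (3)(1) + (0)(2) = 3
AB[2,1] = (3)(-1) + (-1)(-3) = 0
AB[2,2] = (3)(-1) + (-1)(1) = -4
AB[2,3] = (3)(1) + (-1)(2) = 1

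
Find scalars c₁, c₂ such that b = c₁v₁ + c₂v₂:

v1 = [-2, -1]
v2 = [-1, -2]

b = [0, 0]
c1 = 0, c2 = 0

b = 0·v1 + 0·v2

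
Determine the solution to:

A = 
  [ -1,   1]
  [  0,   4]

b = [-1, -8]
Row reduce the augmented matrix [A|b]:
(already in echelon form)
REF = 
  [ -1,   1,  -1]
  [  0,   4,  -8]

Back-substitution:
x₂ = (-8) / 4 = -2
x₁ = (-1 - (1)(-2)) / (-1) = -1

x = [-1, -2]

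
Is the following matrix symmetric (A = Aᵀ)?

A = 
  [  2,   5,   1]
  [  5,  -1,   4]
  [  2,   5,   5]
No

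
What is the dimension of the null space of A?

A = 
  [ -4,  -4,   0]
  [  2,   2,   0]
nullity(A) = 2

Row reduce:
R2 → R2 + (1/2)·R1
REF = 
  [ -4,  -4,   0]
  [  0,   0,   0]
Pivot columns: 1 → 1 pivot.
rank(A) = 1, so nullity(A) = 3 - 1 = 2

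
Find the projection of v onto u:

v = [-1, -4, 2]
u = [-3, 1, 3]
v·u = (-1)(-3) + (-4)(1) + (2)(3) = 5
u·u = (-3)² + (1)² + (3)² = 19
proj_u(v) = (v·u / u·u) × u = (5/19) × u

proj_u(v) = [-15/19, 5/19, 15/19]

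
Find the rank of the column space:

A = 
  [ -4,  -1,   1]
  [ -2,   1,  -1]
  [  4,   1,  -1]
dim(Col(A)) = 2

Row reduce:
R2 → R2 - (1/2)·R1
R3 → R3 + (1)·R1
REF = 
  [  -4,   -1,    1]
  [   0,  3/2, -3/2]
  [   0,    0,    0]
Pivot columns: 1, 2 → 2 pivots.
dim(Col(A)) = number of pivot columns = 2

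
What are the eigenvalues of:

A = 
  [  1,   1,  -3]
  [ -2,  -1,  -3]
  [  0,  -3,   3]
λ = 3, 2√2, -2√2  (≈ 3, 2.828, -2.828)

Characteristic polynomial: det(λI - A) = λ³ - 3λ² - 8λ + 24
Testing integer divisors of the constant term: p(3) = 0, so (λ - 3) is a factor:
p(λ) = (λ - 3)(λ² - 8)
λ² - 8 = 0  ⇒  λ = (0 ± √((0)² - 4·(-8)))/2 = (0 ± √(32))/2
  = 2√2,  -2√2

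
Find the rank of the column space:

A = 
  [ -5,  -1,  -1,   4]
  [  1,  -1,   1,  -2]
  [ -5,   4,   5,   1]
dim(Col(A)) = 3

Row reduce:
R2 → R2 + (1/5)·R1
R3 → R3 - (1)·R1
R3 → R3 + (25/6)·R2
REF = 
  [  -5,   -1,   -1,    4]
  [   0, -6/5,  4/5, -6/5]
  [   0,    0, 28/3,   -8]
Pivot columns: 1, 2, 3 → 3 pivots.
dim(Col(A)) = number of pivot columns = 3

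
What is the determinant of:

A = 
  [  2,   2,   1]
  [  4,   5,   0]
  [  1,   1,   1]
1

Cofactor expansion along row 1:
det(A) = (2)·((5)(1) - (0)(1)) - (2)·((4)(1) - (0)(1)) + (1)·((4)(1) - (5)(1))
  = (2)(5) - (2)(4) + (1)(-1)
  = 1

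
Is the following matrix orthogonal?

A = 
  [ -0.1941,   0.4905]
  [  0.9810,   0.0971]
No

AᵀA = 
  [  1,   0]
  [  0,   0.2500]
≠ I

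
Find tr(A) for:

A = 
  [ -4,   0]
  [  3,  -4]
-8

tr(A) = -4 + -4 = -8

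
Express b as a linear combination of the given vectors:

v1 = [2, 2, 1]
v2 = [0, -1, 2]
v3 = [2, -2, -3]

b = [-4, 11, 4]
c1 = 1, c2 = -3, c3 = -3

b = 1·v1 + -3·v2 + -3·v3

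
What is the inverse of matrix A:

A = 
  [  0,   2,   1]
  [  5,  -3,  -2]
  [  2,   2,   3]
det(A) = (0)·((-3)(3) - (-2)(2)) - (2)·((5)(3) - (-2)(2)) + (1)·((5)(2) - (-3)(2))
  = (0)(-5) - (2)(19) + (1)(16)
  = -22
det(A) = -22 ≠ 0, so A is invertible.

Cofactors Cᵢⱼ = (-1)ⁱ⁺ʲ·Mᵢⱼ:
C = 
  [ -5, -19,  16]
  [ -4,  -2,   4]
  [ -1,   5, -10]

adj(A) = Cᵀ:
adj(A) = 
  [ -5,  -4,  -1]
  [-19,  -2,   5]
  [ 16,   4, -10]

A⁻¹ = (-1/22) · adj(A):
A⁻¹ = 
  [ 5/22,  2/11,  1/22]
  [19/22,  1/11, -5/22]
  [-8/11, -2/11,  5/11]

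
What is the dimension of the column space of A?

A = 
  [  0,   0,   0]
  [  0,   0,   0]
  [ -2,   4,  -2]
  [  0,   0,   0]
Row reduce:
Swap R1 ↔ R3
REF = 
  [ -2,   4,  -2]
  [  0,   0,   0]
  [  0,   0,   0]
  [  0,   0,   0]
Pivot columns: 1 → 1 pivot.
dim(Col(A)) = number of pivot columns = 1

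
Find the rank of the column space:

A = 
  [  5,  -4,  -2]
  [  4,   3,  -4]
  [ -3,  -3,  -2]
dim(Col(A)) = 3

Row reduce:
R2 → R2 - (4/5)·R1
R3 → R3 + (3/5)·R1
R3 → R3 + (27/31)·R2
REF = 
  [      5,      -4,      -2]
  [      0,    31/5,   -12/5]
  [      0,       0, -164/31]
Pivot columns: 1, 2, 3 → 3 pivots.
dim(Col(A)) = number of pivot columns = 3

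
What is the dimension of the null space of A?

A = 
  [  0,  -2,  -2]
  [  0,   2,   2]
nullity(A) = 2

Row reduce:
R2 → R2 + (1)·R1
REF = 
  [  0,  -2,  -2]
  [  0,   0,   0]
Pivot columns: 2 → 1 pivot.
rank(A) = 1, so nullity(A) = 3 - 1 = 2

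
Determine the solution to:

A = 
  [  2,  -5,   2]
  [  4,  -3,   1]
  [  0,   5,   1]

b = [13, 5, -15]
x = [-1, -3, 0]

Row reduce the augmented matrix [A|b]:
R2 → R2 - (2)·R1
R3 → R3 - (5/7)·R2
REF = 
  [   2,   -5,    2,   13]
  [   0,    7,   -3,  -21]
  [   0,    0, 22/7,    0]

Back-substitution:
x₃ = 0 / (22/7) = 0
x₂ = (-21 - (-3)(0)) / 7 = -3
x₁ = (13 - (-5)(-3) - (2)(0)) / 2 = -1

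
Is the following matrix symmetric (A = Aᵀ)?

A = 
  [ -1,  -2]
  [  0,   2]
No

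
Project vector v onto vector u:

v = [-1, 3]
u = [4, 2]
proj_u(v) = [2/5, 1/5]

v·u = (-1)(4) + (3)(2) = 2
u·u = (4)² + (2)² = 20
proj_u(v) = (v·u / u·u) × u = (2/20) × u = (1/10) × u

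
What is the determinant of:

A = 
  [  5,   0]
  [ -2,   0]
For a 2×2 matrix, det = ad - bc = (5)(0) - (0)(-2) = 0

det(A) = 0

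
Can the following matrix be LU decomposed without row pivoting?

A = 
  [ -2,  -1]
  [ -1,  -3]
Yes.
A[1,1] = -2 ≠ 0, so Gaussian elimination proceeds without a row swap: multiplier ℓ₂₁ = (-1)/(-2) = 1/2, and U[2,2] = -3 - (1/2)(-1) = -5/2.
L = 
  [  1,   0]
  [1/2,   1]
U = 
  [  -2,   -1]
  [   0, -5/2]
Check row 2 of LU: [(1/2)(-2), (1/2)(-1) + (-5/2)] = [-1, -3] = row 2 of A ✓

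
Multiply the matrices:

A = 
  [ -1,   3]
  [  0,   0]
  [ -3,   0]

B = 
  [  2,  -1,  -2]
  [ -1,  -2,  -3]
A is 3×2 and B is 2×3, so AB is 3×3. Each entry is (row of A)·(column of B):
AB[1,1] = (-1)(2) + (3)(-1) = -5
AB[1,2] = (-1)(-1) + (3)(-2) = -5
AB[1,3] = (-1)(-2) + (3)(-3) = -7
AB[2,1] = (0)(2) + (0)(-1) = 0
AB[2,2] = (0)(-1) + (0)(-2) = 0
AB[2,3] = (0)(-2) + (0)(-3) = 0
AB[3,1] = (-3)(2) + (0)(-1) = -6
AB[3,2] = (-3)(-1) + (0)(-2) = 3
AB[3,3] = (-3)(-2) + (0)(-3) = 6

AB = 
  [ -5,  -5,  -7]
  [  0,   0,   0]
  [ -6,   3,   6]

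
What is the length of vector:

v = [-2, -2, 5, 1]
5.831

||v||₂ = √((-2)² + (-2)² + (5)² + (1)²) = √34 = 5.831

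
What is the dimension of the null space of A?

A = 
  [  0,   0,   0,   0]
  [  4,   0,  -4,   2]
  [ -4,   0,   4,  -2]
nullity(A) = 3

Row reduce:
Swap R1 ↔ R2
R3 → R3 + (1)·R1
REF = 
  [  4,   0,  -4,   2]
  [  0,   0,   0,   0]
  [  0,   0,   0,   0]
Pivot columns: 1 → 1 pivot.
rank(A) = 1, so nullity(A) = 4 - 1 = 3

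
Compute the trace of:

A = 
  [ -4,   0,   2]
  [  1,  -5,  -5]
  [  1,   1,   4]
-5

tr(A) = -4 + -5 + 4 = -5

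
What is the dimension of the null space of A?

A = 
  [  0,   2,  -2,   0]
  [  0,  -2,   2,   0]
nullity(A) = 3

Row reduce:
R2 → R2 + (1)·R1
REF = 
  [  0,   2,  -2,   0]
  [  0,   0,   0,   0]
Pivot columns: 2 → 1 pivot.
rank(A) = 1, so nullity(A) = 4 - 1 = 3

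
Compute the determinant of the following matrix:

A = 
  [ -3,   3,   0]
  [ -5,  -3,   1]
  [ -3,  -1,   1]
Cofactor expansion along row 1:
det(A) = (-3)·((-3)(1) - (1)(-1)) - (3)·((-5)(1) - (1)(-3)) + (0)·((-5)(-1) - (-3)(-3))
  = (-3)(-2) - (3)(-2) + (0)(-4)
  = 12

det(A) = 12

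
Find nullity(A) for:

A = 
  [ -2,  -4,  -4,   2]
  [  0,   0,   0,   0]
nullity(A) = 3

Row reduce:
(no row operations needed)
REF = 
  [ -2,  -4,  -4,   2]
  [  0,   0,   0,   0]
Pivot columns: 1 → 1 pivot.
rank(A) = 1, so nullity(A) = 4 - 1 = 3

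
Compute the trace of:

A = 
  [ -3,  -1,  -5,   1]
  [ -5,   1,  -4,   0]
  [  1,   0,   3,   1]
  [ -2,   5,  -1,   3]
4

tr(A) = -3 + 1 + 3 + 3 = 4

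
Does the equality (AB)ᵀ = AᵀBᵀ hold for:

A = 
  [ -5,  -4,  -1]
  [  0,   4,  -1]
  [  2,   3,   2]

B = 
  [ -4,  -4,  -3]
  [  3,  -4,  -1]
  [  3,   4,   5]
No

(AB)ᵀ = 
  [  5,   9,   7]
  [ 32, -20, -12]
  [ 14,  -9,   1]

AᵀBᵀ = 
  [ 14, -17,  -5]
  [ -9, -31,  19]
  [  2,  -1,   3]

The two matrices differ, so (AB)ᵀ ≠ AᵀBᵀ in general. The correct identity is (AB)ᵀ = BᵀAᵀ.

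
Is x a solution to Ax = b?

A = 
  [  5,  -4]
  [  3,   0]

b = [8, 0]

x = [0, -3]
No

Ax = [12, 0] ≠ b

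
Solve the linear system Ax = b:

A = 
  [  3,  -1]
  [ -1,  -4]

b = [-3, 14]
x = [-2, -3]

Row reduce the augmented matrix [A|b]:
R2 → R2 + (1/3)·R1
REF = 
  [    3,    -1,    -3]
  [    0, -13/3,    13]

Back-substitution:
x₂ = 13 / (-13/3) = -3
x₁ = (-3 - (-1)(-3)) / 3 = -2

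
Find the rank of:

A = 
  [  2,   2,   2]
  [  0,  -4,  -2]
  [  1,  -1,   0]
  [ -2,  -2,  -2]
rank(A) = 2

Row reduce:
R3 → R3 - (1/2)·R1
R4 → R4 + (1)·R1
R3 → R3 - (1/2)·R2
REF = 
  [  2,   2,   2]
  [  0,  -4,  -2]
  [  0,   0,   0]
  [  0,   0,   0]
Pivot columns: 1, 2 → 2 pivots.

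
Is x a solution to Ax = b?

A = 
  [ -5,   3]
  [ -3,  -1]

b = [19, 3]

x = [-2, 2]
No

Ax = [16, 4] ≠ b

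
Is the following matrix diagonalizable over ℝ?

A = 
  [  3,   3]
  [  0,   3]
No

tr(A) = 6, det(A) = 9
Characteristic polynomial: λ² - tr(A)λ + det(A) = λ² - 6λ + 9
λ² - 6λ + 9 = (λ - 3)²
Eigenvalues: 3, 3
λ=3: alg. mult. = 2, geom. mult. = 2 - rank(A - (3)I) = 2 - 1 = 1
Sum of geometric multiplicities = 1 < n = 2, so there aren't enough independent eigenvectors.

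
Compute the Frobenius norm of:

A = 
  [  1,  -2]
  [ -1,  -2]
||A||_F = 3.162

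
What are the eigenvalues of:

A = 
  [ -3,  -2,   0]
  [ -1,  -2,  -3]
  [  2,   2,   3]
λ = -1, 2, -3

Characteristic polynomial: det(λI - A) = λ³ + 2λ² - 5λ - 6
Testing integer divisors of the constant term: p(-1) = 0, so (λ + 1) is a factor:
p(λ) = (λ + 1)(λ² + λ - 6)
λ² + λ - 6 = (λ + 3)(λ - 2)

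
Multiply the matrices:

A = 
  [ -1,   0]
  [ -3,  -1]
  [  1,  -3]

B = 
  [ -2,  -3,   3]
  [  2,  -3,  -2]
A is 3×2 and B is 2×3, so AB is 3×3. Each entry is (row of A)·(column of B):
AB[1,1] = (-1)(-2) + (0)(2) = 2
AB[1,2] = (-1)(-3) + (0)(-3) = 3
AB[1,3] = (-1)(3) + (0)(-2) = -3
AB[2,1] = (-3)(-2) + (-1)(2) = 4
AB[2,2] = (-3)(-3) + (-1)(-3) = 12
AB[2,3] = (-3)(3) + (-1)(-2) = -7
AB[3,1] = (1)(-2) + (-3)(2) = -8
AB[3,2] = (1)(-3) + (-3)(-3) = 6
AB[3,3] = (1)(3) + (-3)(-2) = 9

AB = 
  [  2,   3,  -3]
  [  4,  12,  -7]
  [ -8,   6,   9]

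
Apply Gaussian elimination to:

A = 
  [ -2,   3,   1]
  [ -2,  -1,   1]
Row operations:
R2 → R2 - (1)·R1

Resulting echelon form:
REF = 
  [ -2,   3,   1]
  [  0,  -4,   0]

Rank = 2 (number of non-zero pivot rows).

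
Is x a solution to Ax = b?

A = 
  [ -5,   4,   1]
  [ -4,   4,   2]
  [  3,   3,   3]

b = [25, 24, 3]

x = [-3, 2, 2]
Yes

Ax = [25, 24, 3] = b ✓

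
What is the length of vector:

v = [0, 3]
3

||v||₂ = √((0)² + (3)²) = √9 = 3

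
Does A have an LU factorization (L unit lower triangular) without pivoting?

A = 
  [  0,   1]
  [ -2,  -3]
No.
A[1,1] = 0 but A[2,1] = -2 ≠ 0. Any LU with L unit lower triangular has (LU)[1,1] = U[1,1] and (LU)[2,1] = L[2,1]·U[1,1]; matching A forces U[1,1] = 0, which then forces (LU)[2,1] = 0 ≠ -2. A row swap (pivoting) is required.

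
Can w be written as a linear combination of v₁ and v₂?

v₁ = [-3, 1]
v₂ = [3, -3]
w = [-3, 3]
Yes

Form the augmented matrix and row-reduce:
[v₁|v₂|w] = 
  [ -3,   3,  -3]
  [  1,  -3,   3]
R2 → R2 + (1/3)·R1
REF = 
  [ -3,   3,  -3]
  [  0,  -2,   2]

No row of the form [0 0 | nonzero], so the system is consistent. Back-substitution gives c₁ = 0, c₂ = -1: w = (0)·v₁ + (-1)·v₂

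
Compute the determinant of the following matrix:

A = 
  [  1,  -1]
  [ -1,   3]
2

For a 2×2 matrix, det = ad - bc = (1)(3) - (-1)(-1) = 2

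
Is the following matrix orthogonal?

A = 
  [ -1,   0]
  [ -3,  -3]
No

AᵀA = 
  [ 10,   9]
  [  9,   9]
≠ I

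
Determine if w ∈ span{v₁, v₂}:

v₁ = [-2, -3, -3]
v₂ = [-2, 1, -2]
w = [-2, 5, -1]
Yes

Form the augmented matrix and row-reduce:
[v₁|v₂|w] = 
  [ -2,  -2,  -2]
  [ -3,   1,   5]
  [ -3,  -2,  -1]
R2 → R2 - (3/2)·R1
R3 → R3 - (3/2)·R1
R3 → R3 - (1/4)·R2
REF = 
  [ -2,  -2,  -2]
  [  0,   4,   8]
  [  0,   0,   0]

No row of the form [0 0 | nonzero], so the system is consistent. Back-substitution gives c₁ = -1, c₂ = 2: w = (-1)·v₁ + (2)·v₂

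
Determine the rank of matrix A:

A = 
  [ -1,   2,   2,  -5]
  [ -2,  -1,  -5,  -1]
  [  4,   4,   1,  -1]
Row reduce:
R2 → R2 - (2)·R1
R3 → R3 + (4)·R1
R3 → R3 + (12/5)·R2
REF = 
  [   -1,     2,     2,    -5]
  [    0,    -5,    -9,     9]
  [    0,     0, -63/5,   3/5]
Pivot columns: 1, 2, 3 → 3 pivots.

rank(A) = 3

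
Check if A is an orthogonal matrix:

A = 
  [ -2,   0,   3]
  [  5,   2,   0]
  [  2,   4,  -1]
No

AᵀA = 
  [ 33,  18,  -8]
  [ 18,  20,  -4]
  [ -8,  -4,  10]
≠ I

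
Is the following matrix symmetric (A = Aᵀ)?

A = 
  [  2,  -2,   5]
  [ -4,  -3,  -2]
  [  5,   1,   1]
No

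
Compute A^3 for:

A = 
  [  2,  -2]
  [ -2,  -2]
A² = A·A:
A²[1,1] = (2)(2) + (-2)(-2) = 8
A²[1,2] = (2)(-2) + (-2)(-2) = 0
A²[2,1] = (-2)(2) + (-2)(-2) = 0
A²[2,2] = (-2)(-2) + (-2)(-2) = 8
A² = 
  [  8,   0]
  [  0,   8]

A^3 = A^2·A:
A^3[1,1] = (8)(2) + (0)(-2) = 16
A^3[1,2] = (8)(-2) + (0)(-2) = -16
A^3[2,1] = (0)(2) + (8)(-2) = -16
A^3[2,2] = (0)(-2) + (8)(-2) = -16
A^3 = 
  [ 16, -16]
  [-16, -16]

Therefore
A^3 = 
  [ 16, -16]
  [-16, -16]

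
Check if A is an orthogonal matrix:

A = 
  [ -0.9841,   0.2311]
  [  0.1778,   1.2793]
No

AᵀA = 
  [  1.0001,   0]
  [  0,   1.6900]
≠ I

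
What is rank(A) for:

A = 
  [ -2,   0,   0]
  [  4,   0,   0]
Row reduce:
R2 → R2 + (2)·R1
REF = 
  [ -2,   0,   0]
  [  0,   0,   0]
Pivot columns: 1 → 1 pivot.

rank(A) = 1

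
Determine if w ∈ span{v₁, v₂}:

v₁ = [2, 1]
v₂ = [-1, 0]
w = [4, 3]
Yes

Form the augmented matrix and row-reduce:
[v₁|v₂|w] = 
  [  2,  -1,   4]
  [  1,   0,   3]
R2 → R2 - (1/2)·R1
REF = 
  [  2,  -1,   4]
  [  0, 1/2,   1]

No row of the form [0 0 | nonzero], so the system is consistent. Back-substitution gives c₁ = 3, c₂ = 2: w = (3)·v₁ + (2)·v₂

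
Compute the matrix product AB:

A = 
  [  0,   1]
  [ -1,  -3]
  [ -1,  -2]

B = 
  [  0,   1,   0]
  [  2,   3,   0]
A is 3×2 and B is 2×3, so AB is 3×3. Each entry is (row of A)·(column of B):
AB[1,1] = (0)(0) + (1)(2) = 2
AB[1,2] = (0)(1) + (1)(3) = 3
AB[1,3] = (0)(0) + (1)(0) = 0
AB[2,1] = (-1)(0) + (-3)(2) = -6
AB[2,2] = (-1)(1) + (-3)(3) = -10
AB[2,3] = (-1)(0) + (-3)(0) = 0
AB[3,1] = (-1)(0) + (-2)(2) = -4
AB[3,2] = (-1)(1) + (-2)(3) = -7
AB[3,3] = (-1)(0) + (-2)(0) = 0

AB = 
  [  2,   3,   0]
  [ -6, -10,   0]
  [ -4,  -7,   0]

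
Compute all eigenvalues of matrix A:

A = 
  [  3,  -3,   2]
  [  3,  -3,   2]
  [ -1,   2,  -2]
Characteristic polynomial: det(λI - A) = λ³ + 2λ² - 2λ
The constant term is 0, so λ = 0 is a root: p(λ) = λ(λ² + 2λ - 2)
λ² + 2λ - 2 = 0  ⇒  λ = (-2 ± √((2)² - 4·(-2)))/2 = (-2 ± √(12))/2
  = -1 + √3,  -1 - √3

λ = 0, -1 + √3, -1 - √3  (≈ 0, 0.7321, -2.732)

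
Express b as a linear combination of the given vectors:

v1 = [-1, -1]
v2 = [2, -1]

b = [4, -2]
c1 = 0, c2 = 2

b = 0·v1 + 2·v2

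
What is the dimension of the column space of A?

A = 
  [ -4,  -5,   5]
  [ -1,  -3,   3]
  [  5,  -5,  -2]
Row reduce:
R2 → R2 - (1/4)·R1
R3 → R3 + (5/4)·R1
R3 → R3 - (45/7)·R2
REF = 
  [  -4,   -5,    5]
  [   0, -7/4,  7/4]
  [   0,    0,   -7]
Pivot columns: 1, 2, 3 → 3 pivots.
dim(Col(A)) = number of pivot columns = 3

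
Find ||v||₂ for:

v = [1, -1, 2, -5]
5.568

||v||₂ = √((1)² + (-1)² + (2)² + (-5)²) = √31 = 5.568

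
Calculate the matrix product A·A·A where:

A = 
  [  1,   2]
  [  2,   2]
A^3 = 
  [ 17,  22]
  [ 22,  28]

A² = A·A:
A²[1,1] = (1)(1) + (2)(2) = 5
A²[1,2] = (1)(2) + (2)(2) = 6
A²[2,1] = (2)(1) + (2)(2) = 6
A²[2,2] = (2)(2) + (2)(2) = 8
A² = 
  [  5,   6]
  [  6,   8]

A^3 = A^2·A:
A^3[1,1] = (5)(1) + (6)(2) = 17
A^3[1,2] = (5)(2) + (6)(2) = 22
A^3[2,1] = (6)(1) + (8)(2) = 22
A^3[2,2] = (6)(2) + (8)(2) = 28
A^3 = 
  [ 17,  22]
  [ 22,  28]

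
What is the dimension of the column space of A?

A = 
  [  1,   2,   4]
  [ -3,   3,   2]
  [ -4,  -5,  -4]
Row reduce:
R2 → R2 + (3)·R1
R3 → R3 + (4)·R1
R3 → R3 - (1/3)·R2
REF = 
  [   1,    2,    4]
  [   0,    9,   14]
  [   0,    0, 22/3]
Pivot columns: 1, 2, 3 → 3 pivots.
dim(Col(A)) = number of pivot columns = 3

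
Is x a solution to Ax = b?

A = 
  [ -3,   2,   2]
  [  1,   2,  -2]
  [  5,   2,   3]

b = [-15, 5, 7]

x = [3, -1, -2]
Yes

Ax = [-15, 5, 7] = b ✓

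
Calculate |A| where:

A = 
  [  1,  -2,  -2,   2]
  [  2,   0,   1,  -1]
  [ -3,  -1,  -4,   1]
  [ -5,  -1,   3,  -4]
Cofactor expansion along row 1: det(A) = a₁₁M₁₁ - a₁₂M₁₂ + a₁₃M₁₃ - a₁₄M₁₄

M₁₁ = det[[0, 1, -1]; [-1, -4, 1]; [-1, 3, -4]]
  = (0)·((-4)(-4) - (1)(3)) - (1)·((-1)(-4) - (1)(-1)) + (-1)·((-1)(3) - (-4)(-1))
  = (0)(13) - (1)(5) + (-1)(-7)
  = 2
M₁₂ = det[[2, 1, -1]; [-3, -4, 1]; [-5, 3, -4]]
  = (2)·((-4)(-4) - (1)(3)) - (1)·((-3)(-4) - (1)(-5)) + (-1)·((-3)(3) - (-4)(-5))
  = (2)(13) - (1)(17) + (-1)(-29)
  = 38
M₁₃ = det[[2, 0, -1]; [-3, -1, 1]; [-5, -1, -4]]
  = (2)·((-1)(-4) - (1)(-1)) - (0)·((-3)(-4) - (1)(-5)) + (-1)·((-3)(-1) - (-1)(-5))
  = (2)(5) - (0)(17) + (-1)(-2)
  = 12
M₁₄ = det[[2, 0, 1]; [-3, -1, -4]; [-5, -1, 3]]
  = (2)·((-1)(3) - (-4)(-1)) - (0)·((-3)(3) - (-4)(-5)) + (1)·((-3)(-1) - (-1)(-5))
  = (2)(-7) - (0)(-29) + (1)(-2)
  = -16

det(A) = (1)(2) - (-2)(38) + (-2)(12) - (2)(-16) = 86

det(A) = 86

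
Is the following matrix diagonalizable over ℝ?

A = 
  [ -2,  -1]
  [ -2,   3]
Yes

tr(A) = 1, det(A) = -8
Characteristic polynomial: λ² - tr(A)λ + det(A) = λ² - λ - 8
λ² - λ - 8 = 0  ⇒  λ = (1 ± √((-1)² - 4·(-8)))/2 = (1 ± √(33))/2
  = (1 + √33)/2,  (1 - √33)/2
Eigenvalues: (1 + √33)/2, (1 - √33)/2  (≈ 3.372, -2.372)
The two irrational eigenvalues are distinct (simple), so each has alg. mult. = geom. mult. = 1.
Sum of geometric multiplicities equals n, so A has n independent eigenvectors.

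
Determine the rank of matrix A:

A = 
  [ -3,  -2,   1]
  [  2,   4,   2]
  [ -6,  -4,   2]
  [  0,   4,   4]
Row reduce:
R2 → R2 + (2/3)·R1
R3 → R3 - (2)·R1
R4 → R4 - (3/2)·R2
REF = 
  [ -3,  -2,   1]
  [  0, 8/3, 8/3]
  [  0,   0,   0]
  [  0,   0,   0]
Pivot columns: 1, 2 → 2 pivots.

rank(A) = 2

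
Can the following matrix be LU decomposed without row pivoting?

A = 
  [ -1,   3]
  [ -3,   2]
Yes.
A[1,1] = -1 ≠ 0, so Gaussian elimination proceeds without a row swap: multiplier ℓ₂₁ = (-3)/(-1) = 3, and U[2,2] = 2 - (3)(3) = -7.
L = 
  [  1,   0]
  [  3,   1]
U = 
  [ -1,   3]
  [  0,  -7]
Check row 2 of LU: [(3)(-1), (3)(3) + (-7)] = [-3, 2] = row 2 of A ✓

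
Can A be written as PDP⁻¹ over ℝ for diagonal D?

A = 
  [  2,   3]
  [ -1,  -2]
Yes

tr(A) = 0, det(A) = -1
Characteristic polynomial: λ² - tr(A)λ + det(A) = λ² - 1
λ² - 1 = (λ + 1)(λ - 1)
Eigenvalues: 1, -1
λ=-1: alg. mult. = 1, geom. mult. = 2 - rank(A - (-1)I) = 2 - 1 = 1
λ=1: alg. mult. = 1, geom. mult. = 2 - rank(A - (1)I) = 2 - 1 = 1
Sum of geometric multiplicities equals n, so A has n independent eigenvectors.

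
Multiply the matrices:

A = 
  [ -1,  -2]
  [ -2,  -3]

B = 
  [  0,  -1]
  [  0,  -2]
AB = 
  [  0,   5]
  [  0,   8]

A is 2×2 and B is 2×2, so AB is 2×2. Each entry is (row of A)·(column of B):
AB[1,1] = (-1)(0) + (-2)(0) = 0
AB[1,2] = (-1)(-1) + (-2)(-2) = 5
AB[2,1] = (-2)(0) + (-3)(0) = 0
AB[2,2] = (-2)(-1) + (-3)(-2) = 8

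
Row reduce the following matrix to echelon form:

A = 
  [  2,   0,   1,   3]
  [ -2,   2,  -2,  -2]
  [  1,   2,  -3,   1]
Row operations:
R2 → R2 + (1)·R1
R3 → R3 - (1/2)·R1
R3 → R3 - (1)·R2

Resulting echelon form:
REF = 
  [   2,    0,    1,    3]
  [   0,    2,   -1,    1]
  [   0,    0, -5/2, -3/2]

Rank = 3 (number of non-zero pivot rows).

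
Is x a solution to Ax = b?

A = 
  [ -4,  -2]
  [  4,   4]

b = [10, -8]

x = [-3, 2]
No

Ax = [8, -4] ≠ b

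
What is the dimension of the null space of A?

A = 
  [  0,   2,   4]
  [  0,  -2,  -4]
nullity(A) = 2

Row reduce:
R2 → R2 + (1)·R1
REF = 
  [  0,   2,   4]
  [  0,   0,   0]
Pivot columns: 2 → 1 pivot.
rank(A) = 1, so nullity(A) = 3 - 1 = 2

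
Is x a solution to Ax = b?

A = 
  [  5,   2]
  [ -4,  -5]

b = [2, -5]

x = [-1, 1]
No

Ax = [-3, -1] ≠ b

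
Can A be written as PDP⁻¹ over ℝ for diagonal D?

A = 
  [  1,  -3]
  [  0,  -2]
Yes

tr(A) = -1, det(A) = -2
Characteristic polynomial: λ² - tr(A)λ + det(A) = λ² + λ - 2
λ² + λ - 2 = (λ + 2)(λ - 1)
Eigenvalues: 1, -2
λ=-2: alg. mult. = 1, geom. mult. = 2 - rank(A - (-2)I) = 2 - 1 = 1
λ=1: alg. mult. = 1, geom. mult. = 2 - rank(A - (1)I) = 2 - 1 = 1
Sum of geometric multiplicities equals n, so A has n independent eigenvectors.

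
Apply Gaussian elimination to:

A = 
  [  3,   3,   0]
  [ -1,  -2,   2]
Row operations:
R2 → R2 + (1/3)·R1

Resulting echelon form:
REF = 
  [  3,   3,   0]
  [  0,  -1,   2]

Rank = 2 (number of non-zero pivot rows).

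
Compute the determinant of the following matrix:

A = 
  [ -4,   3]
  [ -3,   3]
-3

For a 2×2 matrix, det = ad - bc = (-4)(3) - (3)(-3) = -3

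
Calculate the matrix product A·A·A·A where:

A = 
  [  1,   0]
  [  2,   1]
A² = A·A:
A²[1,1] = (1)(1) + (0)(2) = 1
A²[1,2] = (1)(0) + (0)(1) = 0
A²[2,1] = (2)(1) + (1)(2) = 4
A²[2,2] = (2)(0) + (1)(1) = 1
A² = 
  [  1,   0]
  [  4,   1]

A^3 = A^2·A:
A^3[1,1] = (1)(1) + (0)(2) = 1
A^3[1,2] = (1)(0) + (0)(1) = 0
A^3[2,1] = (4)(1) + (1)(2) = 6
A^3[2,2] = (4)(0) + (1)(1) = 1
A^3 = 
  [  1,   0]
  [  6,   1]

A^4 = A^3·A:
A^4[1,1] = (1)(1) + (0)(2) = 1
A^4[1,2] = (1)(0) + (0)(1) = 0
A^4[2,1] = (6)(1) + (1)(2) = 8
A^4[2,2] = (6)(0) + (1)(1) = 1
A^4 = 
  [  1,   0]
  [  8,   1]

Therefore
A^4 = 
  [  1,   0]
  [  8,   1]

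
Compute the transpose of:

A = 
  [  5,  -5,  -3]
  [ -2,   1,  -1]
Aᵀ = 
  [  5,  -2]
  [ -5,   1]
  [ -3,  -1]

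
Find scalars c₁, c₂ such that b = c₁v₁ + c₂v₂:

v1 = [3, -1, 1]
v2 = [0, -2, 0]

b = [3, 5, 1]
c1 = 1, c2 = -3

b = 1·v1 + -3·v2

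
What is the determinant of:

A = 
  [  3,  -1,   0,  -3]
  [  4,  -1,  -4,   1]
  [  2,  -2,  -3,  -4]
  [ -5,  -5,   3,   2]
-457

Cofactor expansion along row 1: det(A) = a₁₁M₁₁ - a₁₂M₁₂ + a₁₃M₁₃ - a₁₄M₁₄

M₁₁ = det[[-1, -4, 1]; [-2, -3, -4]; [-5, 3, 2]]
  = (-1)·((-3)(2) - (-4)(3)) - (-4)·((-2)(2) - (-4)(-5)) + (1)·((-2)(3) - (-3)(-5))
  = (-1)(6) - (-4)(-24) + (1)(-21)
  = -123
M₁₂ = det[[4, -4, 1]; [2, -3, -4]; [-5, 3, 2]]
  = (4)·((-3)(2) - (-4)(3)) - (-4)·((2)(2) - (-4)(-5)) + (1)·((2)(3) - (-3)(-5))
  = (4)(6) - (-4)(-16) + (1)(-9)
  = -49
M₁₃ = det[[4, -1, 1]; [2, -2, -4]; [-5, -5, 2]]
  = (4)·((-2)(2) - (-4)(-5)) - (-1)·((2)(2) - (-4)(-5)) + (1)·((2)(-5) - (-2)(-5))
  = (4)(-24) - (-1)(-16) + (1)(-20)
  = -132
M₁₄ = det[[4, -1, -4]; [2, -2, -3]; [-5, -5, 3]]
  = (4)·((-2)(3) - (-3)(-5)) - (-1)·((2)(3) - (-3)(-5)) + (-4)·((2)(-5) - (-2)(-5))
  = (4)(-21) - (-1)(-9) + (-4)(-20)
  = -13

det(A) = (3)(-123) - (-1)(-49) + (0)(-132) - (-3)(-13) = -457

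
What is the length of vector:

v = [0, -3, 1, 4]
5.099

||v||₂ = √((0)² + (-3)² + (1)² + (4)²) = √26 = 5.099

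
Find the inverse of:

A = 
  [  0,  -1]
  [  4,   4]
det(A) = (0)(4) - (-1)(4) = 4
For a 2×2 matrix, A⁻¹ = (1/det(A)) · [[d, -b], [-c, a]]
    = (1/4) · [[4, 1], [-4, 0]]

A⁻¹ = 
  [  1, 1/4]
  [ -1,   0]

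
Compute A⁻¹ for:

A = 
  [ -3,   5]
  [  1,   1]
det(A) = (-3)(1) - (5)(1) = -8
For a 2×2 matrix, A⁻¹ = (1/det(A)) · [[d, -b], [-c, a]]
    = (-1/8) · [[1, -5], [-1, -3]]

A⁻¹ = 
  [-1/8,  5/8]
  [ 1/8,  3/8]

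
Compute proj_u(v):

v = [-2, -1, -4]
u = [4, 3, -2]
v·u = (-2)(4) + (-1)(3) + (-4)(-2) = -3
u·u = (4)² + (3)² + (-2)² = 29
proj_u(v) = (v·u / u·u) × u = (-3/29) × u

proj_u(v) = [-12/29, -9/29, 6/29]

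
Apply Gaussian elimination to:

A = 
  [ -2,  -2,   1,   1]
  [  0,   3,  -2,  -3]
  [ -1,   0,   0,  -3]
Row operations:
R3 → R3 - (1/2)·R1
R3 → R3 - (1/3)·R2

Resulting echelon form:
REF = 
  [  -2,   -2,    1,    1]
  [   0,    3,   -2,   -3]
  [   0,    0,  1/6, -5/2]

Rank = 3 (number of non-zero pivot rows).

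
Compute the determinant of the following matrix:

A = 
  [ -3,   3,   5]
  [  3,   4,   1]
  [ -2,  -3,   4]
Cofactor expansion along row 1:
det(A) = (-3)·((4)(4) - (1)(-3)) - (3)·((3)(4) - (1)(-2)) + (5)·((3)(-3) - (4)(-2))
  = (-3)(19) - (3)(14) + (5)(-1)
  = -104

det(A) = -104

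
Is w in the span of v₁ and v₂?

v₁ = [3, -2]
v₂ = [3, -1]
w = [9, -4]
Yes

Form the augmented matrix and row-reduce:
[v₁|v₂|w] = 
  [  3,   3,   9]
  [ -2,  -1,  -4]
R2 → R2 + (2/3)·R1
REF = 
  [  3,   3,   9]
  [  0,   1,   2]

No row of the form [0 0 | nonzero], so the system is consistent. Back-substitution gives c₁ = 1, c₂ = 2: w = (1)·v₁ + (2)·v₂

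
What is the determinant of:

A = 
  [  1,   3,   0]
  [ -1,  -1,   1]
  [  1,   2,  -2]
-3

Cofactor expansion along row 1:
det(A) = (1)·((-1)(-2) - (1)(2)) - (3)·((-1)(-2) - (1)(1)) + (0)·((-1)(2) - (-1)(1))
  = (1)(0) - (3)(1) + (0)(-1)
  = -3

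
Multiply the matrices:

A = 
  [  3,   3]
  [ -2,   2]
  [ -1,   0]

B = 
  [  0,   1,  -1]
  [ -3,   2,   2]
A is 3×2 and B is 2×3, so AB is 3×3. Each entry is (row of A)·(column of B):
AB[1,1] = (3)(0) + (3)(-3) = -9
AB[1,2] = (3)(1) + (3)(2) = 9
AB[1,3] = (3)(-1) + (3)(2) = 3
AB[2,1] = (-2)(0) + (2)(-3) = -6
AB[2,2] = (-2)(1) + (2)(2) = 2
AB[2,3] = (-2)(-1) + (2)(2) = 6
AB[3,1] = (-1)(0) + (0)(-3) = 0
AB[3,2] = (-1)(1) + (0)(2) = -1
AB[3,3] = (-1)(-1) + (0)(2) = 1

AB = 
  [ -9,   9,   3]
  [ -6,   2,   6]
  [  0,  -1,   1]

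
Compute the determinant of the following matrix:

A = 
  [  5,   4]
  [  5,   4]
For a 2×2 matrix, det = ad - bc = (5)(4) - (4)(5) = 0

det(A) = 0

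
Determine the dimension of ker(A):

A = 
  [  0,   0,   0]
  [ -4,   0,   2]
nullity(A) = 2

Row reduce:
Swap R1 ↔ R2
REF = 
  [ -4,   0,   2]
  [  0,   0,   0]
Pivot columns: 1 → 1 pivot.
rank(A) = 1, so nullity(A) = 3 - 1 = 2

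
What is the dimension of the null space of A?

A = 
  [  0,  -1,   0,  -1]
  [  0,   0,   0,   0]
nullity(A) = 3

Row reduce:
(no row operations needed)
REF = 
  [  0,  -1,   0,  -1]
  [  0,   0,   0,   0]
Pivot columns: 2 → 1 pivot.
rank(A) = 1, so nullity(A) = 4 - 1 = 3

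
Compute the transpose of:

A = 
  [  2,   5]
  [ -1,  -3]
Aᵀ = 
  [  2,  -1]
  [  5,  -3]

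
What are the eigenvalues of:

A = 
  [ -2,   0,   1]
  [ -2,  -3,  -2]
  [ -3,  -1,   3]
λ = -3, (1 + √21)/2, (1 - √21)/2  (≈ -3, 2.791, -1.791)

Characteristic polynomial: det(λI - A) = λ³ + 2λ² - 8λ - 15
Testing integer divisors of the constant term: p(-3) = 0, so (λ + 3) is a factor:
p(λ) = (λ + 3)(λ² - λ - 5)
λ² - λ - 5 = 0  ⇒  λ = (1 ± √((-1)² - 4·(-5)))/2 = (1 ± √(21))/2
  = (1 + √21)/2,  (1 - √21)/2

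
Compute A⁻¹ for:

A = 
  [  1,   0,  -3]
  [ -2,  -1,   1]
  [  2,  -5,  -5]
det(A) = (1)·((-1)(-5) - (1)(-5)) - (0)·((-2)(-5) - (1)(2)) + (-3)·((-2)(-5) - (-1)(2))
  = (1)(10) - (0)(8) + (-3)(12)
  = -26
det(A) = -26 ≠ 0, so A is invertible.

Cofactors Cᵢⱼ = (-1)ⁱ⁺ʲ·Mᵢⱼ:
C = 
  [ 10,  -8,  12]
  [ 15,   1,   5]
  [ -3,   5,  -1]

adj(A) = Cᵀ:
adj(A) = 
  [ 10,  15,  -3]
  [ -8,   1,   5]
  [ 12,   5,  -1]

A⁻¹ = (-1/26) · adj(A):
A⁻¹ = 
  [ -5/13, -15/26,   3/26]
  [  4/13,  -1/26,  -5/26]
  [ -6/13,  -5/26,   1/26]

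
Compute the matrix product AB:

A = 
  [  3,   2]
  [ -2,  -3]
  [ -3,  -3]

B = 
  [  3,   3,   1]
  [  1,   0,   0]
A is 3×2 and B is 2×3, so AB is 3×3. Each entry is (row of A)·(column of B):
AB[1,1] = (3)(3) + (2)(1) = 11
AB[1,2] = (3)(3) + (2)(0) = 9
AB[1,3] = (3)(1) + (2)(0) = 3
AB[2,1] = (-2)(3) + (-3)(1) = -9
AB[2,2] = (-2)(3) + (-3)(0) = -6
AB[2,3] = (-2)(1) + (-3)(0) = -2
AB[3,1] = (-3)(3) + (-3)(1) = -12
AB[3,2] = (-3)(3) + (-3)(0) = -9
AB[3,3] = (-3)(1) + (-3)(0) = -3

AB = 
  [ 11,   9,   3]
  [ -9,  -6,  -2]
  [-12,  -9,  -3]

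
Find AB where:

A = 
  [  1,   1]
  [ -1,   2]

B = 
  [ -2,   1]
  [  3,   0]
AB = 
  [  1,   1]
  [  8,  -1]

A is 2×2 and B is 2×2, so AB is 2×2. Each entry is (row of A)·(column of B):
AB[1,1] = (1)(-2) + (1)(3) = 1
AB[1,2] = (1)(1) + (1)(0) = 1
AB[2,1] = (-1)(-2) + (2)(3) = 8
AB[2,2] = (-1)(1) + (2)(0) = -1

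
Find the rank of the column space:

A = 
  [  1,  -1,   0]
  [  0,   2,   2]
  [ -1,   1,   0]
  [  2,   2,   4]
dim(Col(A)) = 2

Row reduce:
R3 → R3 + (1)·R1
R4 → R4 - (2)·R1
R4 → R4 - (2)·R2
REF = 
  [  1,  -1,   0]
  [  0,   2,   2]
  [  0,   0,   0]
  [  0,   0,   0]
Pivot columns: 1, 2 → 2 pivots.
dim(Col(A)) = number of pivot columns = 2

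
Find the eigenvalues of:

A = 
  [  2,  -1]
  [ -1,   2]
tr(A) = 4, det(A) = 3
Characteristic polynomial: λ² - tr(A)λ + det(A) = λ² - 4λ + 3
λ² - 4λ + 3 = (λ - 1)(λ - 3)

λ = 3, 1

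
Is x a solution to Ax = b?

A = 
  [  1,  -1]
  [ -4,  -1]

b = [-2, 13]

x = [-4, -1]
No

Ax = [-3, 17] ≠ b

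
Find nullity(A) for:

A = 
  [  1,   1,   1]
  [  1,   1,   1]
nullity(A) = 2

Row reduce:
R2 → R2 - (1)·R1
REF = 
  [  1,   1,   1]
  [  0,   0,   0]
Pivot columns: 1 → 1 pivot.
rank(A) = 1, so nullity(A) = 3 - 1 = 2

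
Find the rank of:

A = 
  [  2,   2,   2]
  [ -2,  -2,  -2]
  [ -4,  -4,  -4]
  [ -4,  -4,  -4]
Row reduce:
R2 → R2 + (1)·R1
R3 → R3 + (2)·R1
R4 → R4 + (2)·R1
REF = 
  [  2,   2,   2]
  [  0,   0,   0]
  [  0,   0,   0]
  [  0,   0,   0]
Pivot columns: 1 → 1 pivot.

rank(A) = 1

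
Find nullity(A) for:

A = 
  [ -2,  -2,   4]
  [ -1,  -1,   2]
nullity(A) = 2

Row reduce:
R2 → R2 - (1/2)·R1
REF = 
  [ -2,  -2,   4]
  [  0,   0,   0]
Pivot columns: 1 → 1 pivot.
rank(A) = 1, so nullity(A) = 3 - 1 = 2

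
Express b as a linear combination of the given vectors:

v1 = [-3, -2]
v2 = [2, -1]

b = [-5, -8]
c1 = 3, c2 = 2

b = 3·v1 + 2·v2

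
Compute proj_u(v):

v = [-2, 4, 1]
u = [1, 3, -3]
v·u = (-2)(1) + (4)(3) + (1)(-3) = 7
u·u = (1)² + (3)² + (-3)² = 19
proj_u(v) = (v·u / u·u) × u = (7/19) × u

proj_u(v) = [7/19, 21/19, -21/19]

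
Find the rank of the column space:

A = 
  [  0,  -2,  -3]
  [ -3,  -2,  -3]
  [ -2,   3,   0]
Row reduce:
Swap R1 ↔ R2
R3 → R3 - (2/3)·R1
R3 → R3 + (13/6)·R2
REF = 
  [  -3,   -2,   -3]
  [   0,   -2,   -3]
  [   0,    0, -9/2]
Pivot columns: 1, 2, 3 → 3 pivots.
dim(Col(A)) = number of pivot columns = 3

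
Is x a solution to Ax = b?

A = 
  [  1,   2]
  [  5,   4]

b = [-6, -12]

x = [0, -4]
No

Ax = [-8, -16] ≠ b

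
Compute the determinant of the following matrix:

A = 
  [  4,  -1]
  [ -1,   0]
-1

For a 2×2 matrix, det = ad - bc = (4)(0) - (-1)(-1) = -1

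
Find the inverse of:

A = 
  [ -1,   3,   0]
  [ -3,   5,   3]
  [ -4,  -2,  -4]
det(A) = (-1)·((5)(-4) - (3)(-2)) - (3)·((-3)(-4) - (3)(-4)) + (0)·((-3)(-2) - (5)(-4))
  = (-1)(-14) - (3)(24) + (0)(26)
  = -58
det(A) = -58 ≠ 0, so A is invertible.

Cofactors Cᵢⱼ = (-1)ⁱ⁺ʲ·Mᵢⱼ:
C = 
  [-14, -24,  26]
  [ 12,   4, -14]
  [  9,   3,   4]

adj(A) = Cᵀ:
adj(A) = 
  [-14,  12,   9]
  [-24,   4,   3]
  [ 26, -14,   4]

A⁻¹ = (-1/58) · adj(A):
A⁻¹ = 
  [  7/29,  -6/29,  -9/58]
  [ 12/29,  -2/29,  -3/58]
  [-13/29,   7/29,  -2/29]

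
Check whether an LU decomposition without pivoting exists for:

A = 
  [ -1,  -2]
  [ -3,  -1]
Yes.
A[1,1] = -1 ≠ 0, so Gaussian elimination proceeds without a row swap: multiplier ℓ₂₁ = (-3)/(-1) = 3, and U[2,2] = -1 - (3)(-2) = 5.
L = 
  [  1,   0]
  [  3,   1]
U = 
  [ -1,  -2]
  [  0,   5]
Check row 2 of LU: [(3)(-1), (3)(-2) + 5] = [-3, -1] = row 2 of A ✓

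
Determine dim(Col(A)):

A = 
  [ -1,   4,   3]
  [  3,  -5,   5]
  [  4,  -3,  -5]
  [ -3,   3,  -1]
Row reduce:
R2 → R2 + (3)·R1
R3 → R3 + (4)·R1
R4 → R4 - (3)·R1
R3 → R3 - (13/7)·R2
R4 → R4 + (9/7)·R2
R4 → R4 + (8/19)·R3
REF = 
  [ -1,   4,   3]
  [  0,   7,  14]
  [  0,   0, -19]
  [  0,   0,   0]
Pivot columns: 1, 2, 3 → 3 pivots.
dim(Col(A)) = number of pivot columns = 3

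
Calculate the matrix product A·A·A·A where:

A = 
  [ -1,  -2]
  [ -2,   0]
A^4 = 
  [ 29,  18]
  [ 18,  20]

A² = A·A:
A²[1,1] = (-1)(-1) + (-2)(-2) = 5
A²[1,2] = (-1)(-2) + (-2)(0) = 2
A²[2,1] = (-2)(-1) + (0)(-2) = 2
A²[2,2] = (-2)(-2) + (0)(0) = 4
A² = 
  [  5,   2]
  [  2,   4]

A^3 = A^2·A:
A^3[1,1] = (5)(-1) + (2)(-2) = -9
A^3[1,2] = (5)(-2) + (2)(0) = -10
A^3[2,1] = (2)(-1) + (4)(-2) = -10
A^3[2,2] = (2)(-2) + (4)(0) = -4
A^3 = 
  [ -9, -10]
  [-10,  -4]

A^4 = A^3·A:
A^4[1,1] = (-9)(-1) + (-10)(-2) = 29
A^4[1,2] = (-9)(-2) + (-10)(0) = 18
A^4[2,1] = (-10)(-1) + (-4)(-2) = 18
A^4[2,2] = (-10)(-2) + (-4)(0) = 20
A^4 = 
  [ 29,  18]
  [ 18,  20]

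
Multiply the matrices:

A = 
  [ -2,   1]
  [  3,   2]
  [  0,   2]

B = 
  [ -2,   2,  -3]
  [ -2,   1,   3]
A is 3×2 and B is 2×3, so AB is 3×3. Each entry is (row of A)·(column of B):
AB[1,1] = (-2)(-2) + (1)(-2) = 2
AB[1,2] = (-2)(2) + (1)(1) = -3
AB[1,3] = (-2)(-3) + (1)(3) = 9
AB[2,1] = (3)(-2) + (2)(-2) = -10
AB[2,2] = (3)(2) + (2)(1) = 8
AB[2,3] = (3)(-3) + (2)(3) = -3
AB[3,1] = (0)(-2) + (2)(-2) = -4
AB[3,2] = (0)(2) + (2)(1) = 2
AB[3,3] = (0)(-3) + (2)(3) = 6

AB = 
  [  2,  -3,   9]
  [-10,   8,  -3]
  [ -4,   2,   6]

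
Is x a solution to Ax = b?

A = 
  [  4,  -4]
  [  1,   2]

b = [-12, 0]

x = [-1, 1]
No

Ax = [-8, 1] ≠ b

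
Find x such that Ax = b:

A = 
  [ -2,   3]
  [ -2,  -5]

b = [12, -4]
Row reduce the augmented matrix [A|b]:
R2 → R2 - (1)·R1
REF = 
  [ -2,   3,  12]
  [  0,  -8, -16]

Back-substitution:
x₂ = (-16) / (-8) = 2
x₁ = (12 - (3)(2)) / (-2) = -3

x = [-3, 2]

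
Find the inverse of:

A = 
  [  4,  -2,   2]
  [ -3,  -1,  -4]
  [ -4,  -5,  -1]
det(A) = (4)·((-1)(-1) - (-4)(-5)) - (-2)·((-3)(-1) - (-4)(-4)) + (2)·((-3)(-5) - (-1)(-4))
  = (4)(-19) - (-2)(-13) + (2)(11)
  = -80
det(A) = -80 ≠ 0, so A is invertible.

Cofactors Cᵢⱼ = (-1)ⁱ⁺ʲ·Mᵢⱼ:
C = 
  [-19,  13,  11]
  [-12,   4,  28]
  [ 10,  10, -10]

adj(A) = Cᵀ:
adj(A) = 
  [-19, -12,  10]
  [ 13,   4,  10]
  [ 11,  28, -10]

A⁻¹ = (-1/80) · adj(A):
A⁻¹ = 
  [ 19/80,   3/20,   -1/8]
  [-13/80,  -1/20,   -1/8]
  [-11/80,  -7/20,    1/8]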